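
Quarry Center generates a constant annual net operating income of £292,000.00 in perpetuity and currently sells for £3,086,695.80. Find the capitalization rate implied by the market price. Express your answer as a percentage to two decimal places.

P = C/r ⇒ r = C/P = £292,000.00/£3,086,695.80 = 0.094600

9.46%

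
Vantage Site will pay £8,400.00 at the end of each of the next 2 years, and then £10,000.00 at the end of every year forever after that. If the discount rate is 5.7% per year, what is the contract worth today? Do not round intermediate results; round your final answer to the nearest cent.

£172492.79

PV of 2-year annuity: £8,400.00 × [1 − (1+0.057)^−2] / 0.057 = 15465.48710
Perpetuity value at year 2: £10,000.00 / 0.057 = 175438.59649
PV of perpetuity: 175438.59649 / (1+0.057)^2 = 157027.30232
Total PV = 15465.48710 + 157027.30232 = 172492.78942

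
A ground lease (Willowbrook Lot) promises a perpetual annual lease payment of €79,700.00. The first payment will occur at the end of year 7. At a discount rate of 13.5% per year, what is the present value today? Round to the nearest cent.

Value at end of year 6: C / r = €79,700.00 / 0.135 = €590,370.3704
Discount to today: PV = €590,370.3704 / (1 + 0.135)^6 = €590,370.3704 / 2.137840 = €276,152.76

€276152.76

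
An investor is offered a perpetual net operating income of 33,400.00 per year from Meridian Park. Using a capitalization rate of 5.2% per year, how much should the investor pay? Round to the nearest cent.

Level perpetuity: PV = C / r = 33,400.00 / 0.052 = 642,307.69

642307.69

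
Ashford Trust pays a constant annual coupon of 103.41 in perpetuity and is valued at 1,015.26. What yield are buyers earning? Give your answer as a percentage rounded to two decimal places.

10.19%

P = C/r ⇒ r = C/P = 103.41/1,015.26 = 0.101856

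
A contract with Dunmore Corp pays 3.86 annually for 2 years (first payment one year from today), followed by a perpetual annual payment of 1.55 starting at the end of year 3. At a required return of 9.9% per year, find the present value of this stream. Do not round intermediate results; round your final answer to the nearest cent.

19.67

PV of 2-year annuity: 3.86 × [1 − (1+0.099)^−2] / 0.099 = 6.70817
Perpetuity value at year 2: 1.55 / 0.099 = 15.65657
PV of perpetuity: 15.65657 / (1+0.099)^2 = 12.96287
Total PV = 6.70817 + 12.96287 = 19.67104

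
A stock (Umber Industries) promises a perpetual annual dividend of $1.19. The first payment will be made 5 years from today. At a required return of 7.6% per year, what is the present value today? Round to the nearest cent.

Value at end of year 4: C / r = $1.19 / 0.076 = $15.6579
Discount to today: PV = $15.6579 / (1 + 0.076)^4 = $15.6579 / 1.340445 = $11.68

$11.68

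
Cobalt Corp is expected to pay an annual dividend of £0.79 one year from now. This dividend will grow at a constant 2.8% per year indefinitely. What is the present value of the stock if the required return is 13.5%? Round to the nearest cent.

£7.38

Growing perpetuity: P = D₁ / (r − g) = £0.7900 / (0.135 − 0.028) = £7.38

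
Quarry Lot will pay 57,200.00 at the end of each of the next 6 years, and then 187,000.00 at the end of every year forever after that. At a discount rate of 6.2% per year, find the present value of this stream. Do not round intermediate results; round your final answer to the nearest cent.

PV of 6-year annuity: 57,200.00 × [1 − (1+0.062)^−6] / 0.062 = 279512.14197
Perpetuity value at year 6: 187,000.00 / 0.062 = 3016129.03226
PV of perpetuity: 3016129.03226 / (1+0.062)^6 = 2102339.33735
Total PV = 279512.14197 + 2102339.33735 = 2381851.47932

2381851.48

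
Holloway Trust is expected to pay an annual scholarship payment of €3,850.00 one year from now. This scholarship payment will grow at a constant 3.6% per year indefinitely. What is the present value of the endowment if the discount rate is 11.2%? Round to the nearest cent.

€50657.89

Growing perpetuity: P = D₁ / (r − g) = €3,850.0000 / (0.112 − 0.036) = €50,657.89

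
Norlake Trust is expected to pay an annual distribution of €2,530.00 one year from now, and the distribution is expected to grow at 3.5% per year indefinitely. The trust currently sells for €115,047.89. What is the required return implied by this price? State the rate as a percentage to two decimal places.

5.70%

P = D₁/(r − g) ⇒ r = D₁/P + g = €2,530.0000/€115,047.89 + 0.035 = 0.021991 + 0.035 = 0.056991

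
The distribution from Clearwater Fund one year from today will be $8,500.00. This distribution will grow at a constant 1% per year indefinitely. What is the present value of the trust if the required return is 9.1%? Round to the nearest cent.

$104938.27

Growing perpetuity: P = D₁ / (r − g) = $8,500.0000 / (0.091 − 0.01) = $104,938.27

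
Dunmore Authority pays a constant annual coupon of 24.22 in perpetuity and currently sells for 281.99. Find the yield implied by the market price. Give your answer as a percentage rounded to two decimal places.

P = C/r ⇒ r = C/P = 24.22/281.99 = 0.085890

8.59%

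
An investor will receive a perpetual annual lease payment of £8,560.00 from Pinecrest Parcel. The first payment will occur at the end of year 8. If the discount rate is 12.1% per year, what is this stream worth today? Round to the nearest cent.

Value at end of year 7: C / r = £8,560.00 / 0.121 = £70,743.8017
Discount to today: PV = £70,743.8017 / (1 + 0.121)^7 = £70,743.8017 / 2.224535 = £31,801.61

£31801.61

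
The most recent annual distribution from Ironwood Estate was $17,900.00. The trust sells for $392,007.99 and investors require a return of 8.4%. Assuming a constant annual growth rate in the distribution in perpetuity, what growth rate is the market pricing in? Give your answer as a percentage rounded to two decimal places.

3.67%

P = D₀(1+g)/(r−g) ⇒ P(r−g) = D₀(1+g) ⇒ g(P+D₀) = P·r − D₀
g = (P·r − D₀)/(P + D₀) = ($392,007.99×0.084 − $17,900.00) / ($392,007.99 + $17,900.00) = 0.036664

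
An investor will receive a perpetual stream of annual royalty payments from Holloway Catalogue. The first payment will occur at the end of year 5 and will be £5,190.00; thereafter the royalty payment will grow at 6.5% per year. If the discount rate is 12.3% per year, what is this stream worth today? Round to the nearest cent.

Value at end of year 4: C₁ / (r − g) = £5,190.00 / (0.123 − 0.065) = £89,482.7586
Discount to today: PV = £89,482.7586 / (1 + 0.123)^4 = £89,482.7586 / 1.590446 = £56,262.67

£56262.67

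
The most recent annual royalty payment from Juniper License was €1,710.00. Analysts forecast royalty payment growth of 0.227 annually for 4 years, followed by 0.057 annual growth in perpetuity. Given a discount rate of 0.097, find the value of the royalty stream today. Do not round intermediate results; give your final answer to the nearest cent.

D_1 = 2098.17000
D_2 = 2574.45459
D_3 = 3158.85578
D_4 = 3875.91604
Terminal value at year 4: TV = D_4×(1+g_2)/(r−g_2) = 4096.84326/0.04 = 102421.08147
P_0 = D_1/(1+r)^1 + D_2/(1+r)^2 + D_3/(1+r)^3 + D_4/(1+r)^4 + TV/(1+r)^4
    = 1912.64357 + 2139.30143 + 2392.81937 + 2676.38046 + 70723.35374 = 79844.49857

€79844.50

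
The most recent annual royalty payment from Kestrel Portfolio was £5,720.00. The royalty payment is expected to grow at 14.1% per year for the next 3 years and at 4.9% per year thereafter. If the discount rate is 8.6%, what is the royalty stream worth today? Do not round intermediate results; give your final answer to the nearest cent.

D_1 = 6526.52000
D_2 = 7446.75932
D_3 = 8496.75238
Terminal value at year 3: TV = D_3×(1+g_2)/(r−g_2) = 8913.09325/0.037 = 240894.41219
P_0 = D_1/(1+r)^1 + D_2/(1+r)^2 + D_3/(1+r)^3 + TV/(1+r)^3
    = 6009.68692 + 6314.04492 + 6633.81699 + 188077.67629 = 207035.22512

£207035.23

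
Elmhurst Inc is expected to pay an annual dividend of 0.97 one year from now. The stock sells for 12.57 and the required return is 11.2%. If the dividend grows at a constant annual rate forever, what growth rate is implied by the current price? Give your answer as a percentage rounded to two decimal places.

3.48%

P = D₁/(r−g) ⇒ g = r − D₁/P = 0.112 − 0.97/12.57 = 0.034832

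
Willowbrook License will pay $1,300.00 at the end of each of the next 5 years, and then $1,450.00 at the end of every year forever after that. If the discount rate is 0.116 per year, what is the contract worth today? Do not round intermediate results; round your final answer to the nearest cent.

$11953.88

PV of 5-year annuity: $1,300.00 × [1 − (1+0.116)^−5] / 0.116 = 4733.02035
Perpetuity value at year 5: $1,450.00 / 0.116 = 12500.00000
PV of perpetuity: 12500.00000 / (1+0.116)^5 = 7220.86191
Total PV = 4733.02035 + 7220.86191 = 11953.88227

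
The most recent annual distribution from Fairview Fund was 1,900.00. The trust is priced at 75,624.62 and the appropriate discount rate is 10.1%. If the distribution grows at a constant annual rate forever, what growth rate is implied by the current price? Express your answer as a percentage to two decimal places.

P = D₀(1+g)/(r−g) ⇒ P(r−g) = D₀(1+g) ⇒ g(P+D₀) = P·r − D₀
g = (P·r − D₀)/(P + D₀) = (75,624.62×0.101 − 1,900.00) / (75,624.62 + 1,900.00) = 0.074016

7.40%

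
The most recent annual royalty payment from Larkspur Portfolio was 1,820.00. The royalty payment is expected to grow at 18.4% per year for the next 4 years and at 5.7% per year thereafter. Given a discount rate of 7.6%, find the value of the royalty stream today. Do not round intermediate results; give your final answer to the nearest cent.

157739.36

D_1 = 2154.88000
D_2 = 2551.37792
D_3 = 3020.83146
D_4 = 3576.66445
Terminal value at year 4: TV = D_4×(1+g_2)/(r−g_2) = 3780.53432/0.019 = 198975.49046
P_0 = D_1/(1+r)^1 + D_2/(1+r)^2 + D_3/(1+r)^3 + D_4/(1+r)^4 + TV/(1+r)^4
    = 2002.67658 + 2203.68873 + 2424.87682 + 2668.26594 + 148439.84718 = 157739.35524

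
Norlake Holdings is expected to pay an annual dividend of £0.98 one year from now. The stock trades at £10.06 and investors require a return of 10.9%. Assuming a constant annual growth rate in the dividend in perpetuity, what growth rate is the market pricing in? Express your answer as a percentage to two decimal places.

P = D₁/(r−g) ⇒ g = r − D₁/P = 0.109 − £0.98/£10.06 = 0.011584

1.16%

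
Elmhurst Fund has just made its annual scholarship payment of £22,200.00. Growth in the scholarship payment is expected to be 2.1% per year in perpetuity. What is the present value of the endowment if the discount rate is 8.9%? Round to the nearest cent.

D₁ = D₀ × (1 + g) = £22,200.00 × 1.021 = £22,666.2000
Growing perpetuity: P = D₁ / (r − g) = £22,666.2000 / (0.089 − 0.021) = £333,326.47

£333326.47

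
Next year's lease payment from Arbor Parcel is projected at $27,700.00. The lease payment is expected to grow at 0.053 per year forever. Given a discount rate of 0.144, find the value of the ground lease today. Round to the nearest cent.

$304395.60

Growing perpetuity: P = D₁ / (r − g) = $27,700.0000 / (0.144 − 0.053) = $304,395.60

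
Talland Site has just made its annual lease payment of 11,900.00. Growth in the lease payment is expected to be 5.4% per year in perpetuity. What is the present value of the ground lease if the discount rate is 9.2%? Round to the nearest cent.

330068.42

D₁ = D₀ × (1 + g) = 11,900.00 × 1.054 = 12,542.6000
Growing perpetuity: P = D₁ / (r − g) = 12,542.6000 / (0.092 − 0.054) = 330,068.42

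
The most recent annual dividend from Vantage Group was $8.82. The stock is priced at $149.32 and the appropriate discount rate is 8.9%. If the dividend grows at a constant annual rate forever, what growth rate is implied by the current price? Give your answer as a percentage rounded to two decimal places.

2.83%

P = D₀(1+g)/(r−g) ⇒ P(r−g) = D₀(1+g) ⇒ g(P+D₀) = P·r − D₀
g = (P·r − D₀)/(P + D₀) = ($149.32×0.089 − $8.82) / ($149.32 + $8.82) = 0.028263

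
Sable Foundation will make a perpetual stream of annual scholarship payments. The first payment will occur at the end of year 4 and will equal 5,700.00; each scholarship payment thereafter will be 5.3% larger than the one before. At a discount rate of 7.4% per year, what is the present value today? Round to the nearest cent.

Value at end of year 3: C₁ / (r − g) = 5,700.00 / (0.074 − 0.053) = 271,428.5714
Discount to today: PV = 271,428.5714 / (1 + 0.074)^3 = 271,428.5714 / 1.238833 = 219,100.17

219100.17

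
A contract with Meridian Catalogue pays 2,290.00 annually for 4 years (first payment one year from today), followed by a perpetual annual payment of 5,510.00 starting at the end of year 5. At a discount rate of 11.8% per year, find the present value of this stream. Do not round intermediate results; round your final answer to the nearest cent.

36873.31

PV of 4-year annuity: 2,290.00 × [1 − (1+0.118)^−4] / 0.118 = 6984.93023
Perpetuity value at year 4: 5,510.00 / 0.118 = 46694.91525
PV of perpetuity: 46694.91525 / (1+0.118)^4 = 29888.38008
Total PV = 6984.93023 + 29888.38008 = 36873.31031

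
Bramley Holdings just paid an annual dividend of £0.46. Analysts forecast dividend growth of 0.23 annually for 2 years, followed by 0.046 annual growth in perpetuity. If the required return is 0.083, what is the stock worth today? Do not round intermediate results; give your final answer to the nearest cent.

D_1 = 0.56580
D_2 = 0.69593
Terminal value at year 2: TV = D_2×(1+g_2)/(r−g_2) = 0.72795/0.037 = 19.67424
P_0 = D_1/(1+r)^1 + D_2/(1+r)^2 + TV/(1+r)^2
    = 0.52244 + 0.59335 + 16.77417 = 17.88996

£17.89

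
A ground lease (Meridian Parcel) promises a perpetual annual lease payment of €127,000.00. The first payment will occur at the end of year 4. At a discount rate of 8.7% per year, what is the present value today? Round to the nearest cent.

€1136569.08

Value at end of year 3: C / r = €127,000.00 / 0.087 = €1,459,770.1149
Discount to today: PV = €1,459,770.1149 / (1 + 0.087)^3 = €1,459,770.1149 / 1.284366 = €1,136,569.08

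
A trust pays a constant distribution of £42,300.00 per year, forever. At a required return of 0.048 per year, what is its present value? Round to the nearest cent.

Level perpetuity: PV = C / r = £42,300.00 / 0.048 = £881,250.00

£881250.00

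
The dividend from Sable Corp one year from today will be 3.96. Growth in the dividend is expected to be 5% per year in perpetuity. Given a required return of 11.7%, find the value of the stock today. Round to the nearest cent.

Growing perpetuity: P = D₁ / (r − g) = 3.9600 / (0.117 − 0.05) = 59.10

59.10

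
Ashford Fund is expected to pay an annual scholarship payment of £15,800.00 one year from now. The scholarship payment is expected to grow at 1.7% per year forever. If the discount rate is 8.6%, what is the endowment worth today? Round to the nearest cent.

Growing perpetuity: P = D₁ / (r − g) = £15,800.0000 / (0.086 − 0.017) = £228,985.51

£228985.51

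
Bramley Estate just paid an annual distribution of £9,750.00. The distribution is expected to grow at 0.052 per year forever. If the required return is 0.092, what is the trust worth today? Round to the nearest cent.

£256425.00

D₁ = D₀ × (1 + g) = £9,750.00 × 1.052 = £10,257.0000
Growing perpetuity: P = D₁ / (r − g) = £10,257.0000 / (0.092 − 0.052) = £256,425.00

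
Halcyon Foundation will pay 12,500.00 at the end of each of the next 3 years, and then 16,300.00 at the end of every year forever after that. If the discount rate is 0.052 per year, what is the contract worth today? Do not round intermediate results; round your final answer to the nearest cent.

303151.86

PV of 3-year annuity: 12,500.00 × [1 − (1+0.052)^−3] / 0.052 = 33913.43058
Perpetuity value at year 3: 16,300.00 / 0.052 = 313461.53846
PV of perpetuity: 313461.53846 / (1+0.052)^3 = 269238.42498
Total PV = 33913.43058 + 269238.42498 = 303151.85556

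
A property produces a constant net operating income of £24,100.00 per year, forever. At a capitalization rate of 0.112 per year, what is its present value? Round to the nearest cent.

Level perpetuity: PV = C / r = £24,100.00 / 0.112 = £215,178.57

£215178.57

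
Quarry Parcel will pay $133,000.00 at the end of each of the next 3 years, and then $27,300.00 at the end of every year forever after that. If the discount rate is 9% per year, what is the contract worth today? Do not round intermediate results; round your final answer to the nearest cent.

PV of 3-year annuity: $133,000.00 × [1 − (1+0.09)^−3] / 0.09 = 336662.19058
Perpetuity value at year 3: $27,300.00 / 0.09 = 303333.33333
PV of perpetuity: 303333.33333 / (1+0.09)^3 = 234228.98895
Total PV = 336662.19058 + 234228.98895 = 570891.17953

$570891.18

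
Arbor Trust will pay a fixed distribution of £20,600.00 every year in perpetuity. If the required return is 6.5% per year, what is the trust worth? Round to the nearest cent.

£316923.08

Level perpetuity: PV = C / r = £20,600.00 / 0.065 = £316,923.08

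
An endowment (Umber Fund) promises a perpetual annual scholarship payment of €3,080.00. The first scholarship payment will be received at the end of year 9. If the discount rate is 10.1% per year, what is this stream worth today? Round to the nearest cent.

€14123.12

Value at end of year 8: C / r = €3,080.00 / 0.101 = €30,495.0495
Discount to today: PV = €30,495.0495 / (1 + 0.101)^8 = €30,495.0495 / 2.159228 = €14,123.12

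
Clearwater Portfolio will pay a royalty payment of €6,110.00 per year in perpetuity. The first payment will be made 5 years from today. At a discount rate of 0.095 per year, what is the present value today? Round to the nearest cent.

Value at end of year 4: C / r = €6,110.00 / 0.095 = €64,315.7895
Discount to today: PV = €64,315.7895 / (1 + 0.095)^4 = €64,315.7895 / 1.437661 = €44,736.41

€44736.41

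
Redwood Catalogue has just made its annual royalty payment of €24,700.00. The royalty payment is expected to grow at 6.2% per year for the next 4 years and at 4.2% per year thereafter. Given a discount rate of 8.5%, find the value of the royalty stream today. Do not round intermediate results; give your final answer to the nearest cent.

D_1 = 26231.40000
D_2 = 27857.74680
D_3 = 29584.92710
D_4 = 31419.19258
Terminal value at year 4: TV = D_4×(1+g_2)/(r−g_2) = 32738.79867/0.043 = 761367.41094
P_0 = D_1/(1+r)^1 + D_2/(1+r)^2 + D_3/(1+r)^3 + D_4/(1+r)^4 + TV/(1+r)^4
    = 24176.40553 + 23663.91030 + 23162.27902 + 22671.28140 + 549383.14461 = 643057.02086

€643057.02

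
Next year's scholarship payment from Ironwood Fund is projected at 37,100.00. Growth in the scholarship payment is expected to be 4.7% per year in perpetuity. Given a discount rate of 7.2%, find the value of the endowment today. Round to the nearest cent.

Growing perpetuity: P = D₁ / (r − g) = 37,100.0000 / (0.072 − 0.047) = 1,484,000.00

1484000.00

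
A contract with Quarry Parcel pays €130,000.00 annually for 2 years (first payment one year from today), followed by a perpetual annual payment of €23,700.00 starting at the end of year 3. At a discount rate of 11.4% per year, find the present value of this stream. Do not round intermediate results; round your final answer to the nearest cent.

€388973.64

PV of 2-year annuity: €130,000.00 × [1 − (1+0.114)^−2] / 0.114 = 221451.15697
Perpetuity value at year 2: €23,700.00 / 0.114 = 207894.73684
PV of perpetuity: 207894.73684 / (1+0.114)^2 = 167522.48746
Total PV = 221451.15697 + 167522.48746 = 388973.64443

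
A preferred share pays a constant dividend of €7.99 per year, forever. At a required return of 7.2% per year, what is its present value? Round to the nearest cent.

Level perpetuity: PV = C / r = €7.99 / 0.072 = €110.97

€110.97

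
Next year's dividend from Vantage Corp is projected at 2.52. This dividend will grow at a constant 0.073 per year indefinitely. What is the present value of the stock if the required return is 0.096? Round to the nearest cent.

Growing perpetuity: P = D₁ / (r − g) = 2.5200 / (0.096 − 0.073) = 109.57

109.57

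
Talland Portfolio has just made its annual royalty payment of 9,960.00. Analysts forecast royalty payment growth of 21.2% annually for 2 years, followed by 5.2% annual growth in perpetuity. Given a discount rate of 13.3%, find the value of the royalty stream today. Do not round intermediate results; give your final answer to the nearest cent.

D_1 = 12071.52000
D_2 = 14630.68224
Terminal value at year 2: TV = D_2×(1+g_2)/(r−g_2) = 15391.47772/0.081 = 190018.24341
P_0 = D_1/(1+r)^1 + D_2/(1+r)^2 + TV/(1+r)^2
    = 10654.47485 + 11397.37292 + 148025.13959 = 170076.98735

170076.99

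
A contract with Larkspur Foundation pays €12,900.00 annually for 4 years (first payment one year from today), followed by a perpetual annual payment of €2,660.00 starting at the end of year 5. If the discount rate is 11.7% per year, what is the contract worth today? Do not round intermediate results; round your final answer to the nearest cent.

PV of 4-year annuity: €12,900.00 × [1 − (1+0.117)^−4] / 0.117 = 39430.66450
Perpetuity value at year 4: €2,660.00 / 0.117 = 22735.04274
PV of perpetuity: 22735.04274 / (1+0.117)^4 = 14604.37858
Total PV = 39430.66450 + 14604.37858 = 54035.04308

€54035.04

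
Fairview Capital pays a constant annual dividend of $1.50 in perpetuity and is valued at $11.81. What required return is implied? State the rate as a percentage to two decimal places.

12.70%

P = C/r ⇒ r = C/P = $1.50/$11.81 = 0.127011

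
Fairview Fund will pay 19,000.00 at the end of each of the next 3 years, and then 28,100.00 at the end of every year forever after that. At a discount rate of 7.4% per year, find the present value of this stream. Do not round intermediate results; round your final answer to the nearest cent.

PV of 3-year annuity: 19,000.00 × [1 − (1+0.074)^−3] / 0.074 = 49499.83808
Perpetuity value at year 3: 28,100.00 / 0.074 = 379729.72973
PV of perpetuity: 379729.72973 / (1+0.074)^3 = 306522.07446
Total PV = 49499.83808 + 306522.07446 = 356021.91254

356021.91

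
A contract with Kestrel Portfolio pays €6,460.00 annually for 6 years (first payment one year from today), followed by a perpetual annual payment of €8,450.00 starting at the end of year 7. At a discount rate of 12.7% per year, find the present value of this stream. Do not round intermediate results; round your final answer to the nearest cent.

PV of 6-year annuity: €6,460.00 × [1 − (1+0.127)^−6] / 0.127 = 26041.36789
Perpetuity value at year 6: €8,450.00 / 0.127 = 66535.43307
PV of perpetuity: 66535.43307 / (1+0.127)^6 = 32472.03390
Total PV = 26041.36789 + 32472.03390 = 58513.40179

€58513.40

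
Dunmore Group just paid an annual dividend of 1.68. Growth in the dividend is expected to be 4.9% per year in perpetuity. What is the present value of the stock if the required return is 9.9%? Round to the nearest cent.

D₁ = D₀ × (1 + g) = 1.68 × 1.049 = 1.7623
Growing perpetuity: P = D₁ / (r − g) = 1.7623 / (0.099 − 0.049) = 35.25

35.25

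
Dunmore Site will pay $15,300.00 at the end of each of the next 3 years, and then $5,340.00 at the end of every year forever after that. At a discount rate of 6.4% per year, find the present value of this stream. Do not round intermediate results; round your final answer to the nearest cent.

PV of 3-year annuity: $15,300.00 × [1 − (1+0.064)^−3] / 0.064 = 40596.29152
Perpetuity value at year 3: $5,340.00 / 0.064 = 83437.50000
PV of perpetuity: 83437.50000 / (1+0.064)^3 = 69268.59825
Total PV = 40596.29152 + 69268.59825 = 109864.88978

$109864.89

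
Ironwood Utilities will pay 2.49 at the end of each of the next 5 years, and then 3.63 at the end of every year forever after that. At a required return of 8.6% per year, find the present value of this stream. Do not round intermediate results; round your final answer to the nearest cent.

37.73

PV of 5-year annuity: 2.49 × [1 − (1+0.086)^−5] / 0.086 = 9.78659
Perpetuity value at year 5: 3.63 / 0.086 = 42.20930
PV of perpetuity: 42.20930 / (1+0.086)^5 = 27.94210
Total PV = 9.78659 + 27.94210 = 37.72869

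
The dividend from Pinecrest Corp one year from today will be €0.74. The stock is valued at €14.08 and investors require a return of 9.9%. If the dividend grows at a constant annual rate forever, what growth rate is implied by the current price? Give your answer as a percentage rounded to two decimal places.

P = D₁/(r−g) ⇒ g = r − D₁/P = 0.099 − €0.74/€14.08 = 0.046443

4.64%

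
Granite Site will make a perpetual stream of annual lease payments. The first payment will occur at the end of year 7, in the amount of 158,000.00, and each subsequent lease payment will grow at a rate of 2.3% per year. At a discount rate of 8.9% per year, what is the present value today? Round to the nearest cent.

1435310.54

Value at end of year 6: C₁ / (r − g) = 158,000.00 / (0.089 − 0.023) = 2,393,939.3939
Discount to today: PV = 2,393,939.3939 / (1 + 0.089)^6 = 2,393,939.3939 / 1.667890 = 1,435,310.54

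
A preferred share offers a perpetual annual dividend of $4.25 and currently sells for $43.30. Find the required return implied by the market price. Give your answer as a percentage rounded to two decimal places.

9.82%

P = C/r ⇒ r = C/P = $4.25/$43.30 = 0.098152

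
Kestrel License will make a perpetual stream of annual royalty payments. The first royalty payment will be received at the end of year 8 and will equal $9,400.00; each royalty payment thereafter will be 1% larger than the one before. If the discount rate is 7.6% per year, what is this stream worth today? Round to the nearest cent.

$85289.98

Value at end of year 7: C₁ / (r − g) = $9,400.00 / (0.076 − 0.01) = $142,424.2424
Discount to today: PV = $142,424.2424 / (1 + 0.076)^7 = $142,424.2424 / 1.669882 = $85,289.98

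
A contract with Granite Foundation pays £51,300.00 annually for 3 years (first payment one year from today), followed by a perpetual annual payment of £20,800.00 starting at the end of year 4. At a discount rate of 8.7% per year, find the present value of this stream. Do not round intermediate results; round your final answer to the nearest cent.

PV of 3-year annuity: £51,300.00 × [1 − (1+0.087)^−3] / 0.087 = 130552.86000
Perpetuity value at year 3: £20,800.00 / 0.087 = 239080.45977
PV of perpetuity: 239080.45977 / (1+0.087)^3 = 186146.74655
Total PV = 130552.86000 + 186146.74655 = 316699.60655

£316699.61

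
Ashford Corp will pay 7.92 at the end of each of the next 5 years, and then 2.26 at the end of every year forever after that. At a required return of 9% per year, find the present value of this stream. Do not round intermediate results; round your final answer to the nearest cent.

47.13

PV of 5-year annuity: 7.92 × [1 − (1+0.09)^−5] / 0.09 = 30.80604
Perpetuity value at year 5: 2.26 / 0.09 = 25.11111
PV of perpetuity: 25.11111 / (1+0.09)^5 = 16.32050
Total PV = 30.80604 + 16.32050 = 47.12654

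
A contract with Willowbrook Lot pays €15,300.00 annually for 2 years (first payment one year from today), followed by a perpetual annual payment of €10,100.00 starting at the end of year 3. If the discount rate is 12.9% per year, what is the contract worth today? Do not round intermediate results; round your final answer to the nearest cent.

PV of 2-year annuity: €15,300.00 × [1 − (1+0.129)^−2] / 0.129 = 25555.19554
Perpetuity value at year 2: €10,100.00 / 0.129 = 78294.57364
PV of perpetuity: 78294.57364 / (1+0.129)^2 = 61424.80404
Total PV = 25555.19554 + 61424.80404 = 86979.99958

€86980.00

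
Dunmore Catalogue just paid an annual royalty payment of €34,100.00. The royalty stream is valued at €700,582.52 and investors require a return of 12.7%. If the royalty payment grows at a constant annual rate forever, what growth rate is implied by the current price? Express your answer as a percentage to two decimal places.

7.47%

P = D₀(1+g)/(r−g) ⇒ P(r−g) = D₀(1+g) ⇒ g(P+D₀) = P·r − D₀
g = (P·r − D₀)/(P + D₀) = (€700,582.52×0.127 − €34,100.00) / (€700,582.52 + €34,100.00) = 0.074691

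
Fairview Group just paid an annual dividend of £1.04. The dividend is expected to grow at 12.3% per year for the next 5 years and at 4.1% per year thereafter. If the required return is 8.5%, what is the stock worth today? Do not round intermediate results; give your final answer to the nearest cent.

£35.00

D_1 = 1.16792
D_2 = 1.31157
D_3 = 1.47290
D_4 = 1.65406
D_5 = 1.85751
Terminal value at year 5: TV = D_5×(1+g_2)/(r−g_2) = 1.93367/0.044 = 43.94710
P_0 = D_1/(1+r)^1 + D_2/(1+r)^2 + D_3/(1+r)^3 + D_4/(1+r)^4 + D_5/(1+r)^5 + TV/(1+r)^5
    = 1.07642 + 1.11412 + 1.15314 + 1.19353 + 1.23533 + 29.22681 = 34.99937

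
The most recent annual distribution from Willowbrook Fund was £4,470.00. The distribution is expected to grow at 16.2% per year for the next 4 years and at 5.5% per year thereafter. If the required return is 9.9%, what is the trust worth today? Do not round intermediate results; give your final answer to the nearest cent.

£154543.05

D_1 = 5194.14000
D_2 = 6035.59068
D_3 = 7013.35637
D_4 = 8149.52010
Terminal value at year 4: TV = D_4×(1+g_2)/(r−g_2) = 8597.74371/0.044 = 195403.26609
P_0 = D_1/(1+r)^1 + D_2/(1+r)^2 + D_3/(1+r)^3 + D_4/(1+r)^4 + TV/(1+r)^4
    = 4726.24204 + 4997.17311 + 5283.63526 + 5586.51881 + 133949.48519 = 154543.05441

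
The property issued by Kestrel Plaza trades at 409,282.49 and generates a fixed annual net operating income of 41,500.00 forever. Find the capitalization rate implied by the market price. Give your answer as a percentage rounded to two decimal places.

10.14%

P = C/r ⇒ r = C/P = 41,500.00/409,282.49 = 0.101397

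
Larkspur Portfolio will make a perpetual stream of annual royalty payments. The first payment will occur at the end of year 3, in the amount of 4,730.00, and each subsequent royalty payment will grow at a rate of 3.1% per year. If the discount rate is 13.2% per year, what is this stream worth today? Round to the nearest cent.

Value at end of year 2: C₁ / (r − g) = 4,730.00 / (0.132 − 0.031) = 46,831.6832
Discount to today: PV = 46,831.6832 / (1 + 0.132)^2 = 46,831.6832 / 1.281424 = 36,546.59

36546.59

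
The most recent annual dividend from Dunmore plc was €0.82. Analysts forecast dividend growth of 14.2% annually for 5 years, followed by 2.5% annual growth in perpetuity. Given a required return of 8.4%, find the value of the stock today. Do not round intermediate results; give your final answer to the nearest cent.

€23.29

D_1 = 0.93644
D_2 = 1.06941
D_3 = 1.22127
D_4 = 1.39469
D_5 = 1.59274
Terminal value at year 5: TV = D_5×(1+g_2)/(r−g_2) = 1.63256/0.059 = 27.67045
P_0 = D_1/(1+r)^1 + D_2/(1+r)^2 + D_3/(1+r)^3 + D_4/(1+r)^4 + D_5/(1+r)^5 + TV/(1+r)^5
    = 0.86387 + 0.91010 + 0.95879 + 1.01009 + 1.06414 + 18.48714 = 23.29414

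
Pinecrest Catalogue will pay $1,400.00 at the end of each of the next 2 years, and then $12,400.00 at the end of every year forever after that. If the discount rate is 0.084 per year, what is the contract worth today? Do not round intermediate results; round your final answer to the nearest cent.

PV of 2-year annuity: $1,400.00 × [1 − (1+0.084)^−2] / 0.084 = 2482.94549
Perpetuity value at year 2: $12,400.00 / 0.084 = 147619.04762
PV of perpetuity: 147619.04762 / (1+0.084)^2 = 125627.24468
Total PV = 2482.94549 + 125627.24468 = 128110.19017

$128110.19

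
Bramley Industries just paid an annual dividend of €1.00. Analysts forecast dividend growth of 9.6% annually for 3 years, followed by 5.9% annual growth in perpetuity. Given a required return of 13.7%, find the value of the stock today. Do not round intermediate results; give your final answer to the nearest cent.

€14.95

D_1 = 1.09600
D_2 = 1.20122
D_3 = 1.31653
Terminal value at year 3: TV = D_3×(1+g_2)/(r−g_2) = 1.39421/0.078 = 17.87446
P_0 = D_1/(1+r)^1 + D_2/(1+r)^2 + D_3/(1+r)^3 + TV/(1+r)^3
    = 0.96394 + 0.92918 + 0.89567 + 12.16051 = 14.94930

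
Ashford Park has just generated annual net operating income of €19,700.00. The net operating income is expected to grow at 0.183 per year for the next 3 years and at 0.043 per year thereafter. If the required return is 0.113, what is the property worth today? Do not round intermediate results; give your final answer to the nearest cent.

D_1 = 23305.10000
D_2 = 27569.93330
D_3 = 32615.23109
Terminal value at year 3: TV = D_3×(1+g_2)/(r−g_2) = 34017.68603/0.07 = 485966.94330
P_0 = D_1/(1+r)^1 + D_2/(1+r)^2 + D_3/(1+r)^3 + TV/(1+r)^3
    = 20938.99371 + 22255.91155 + 23655.65442 + 352469.25085 = 419319.81053

€419319.81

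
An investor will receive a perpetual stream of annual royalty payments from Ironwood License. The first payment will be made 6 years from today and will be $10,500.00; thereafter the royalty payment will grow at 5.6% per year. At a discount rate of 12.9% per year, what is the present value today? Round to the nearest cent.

$78414.56

Value at end of year 5: C₁ / (r − g) = $10,500.00 / (0.129 − 0.056) = $143,835.6164
Discount to today: PV = $143,835.6164 / (1 + 0.129)^5 = $143,835.6164 / 1.834297 = $78,414.56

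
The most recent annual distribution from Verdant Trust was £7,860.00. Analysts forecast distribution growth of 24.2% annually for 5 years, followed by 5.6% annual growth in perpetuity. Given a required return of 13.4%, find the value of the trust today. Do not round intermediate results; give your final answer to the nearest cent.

D_1 = 9762.12000
D_2 = 12124.55304
D_3 = 15058.69488
D_4 = 18702.89904
D_5 = 23229.00060
Terminal value at year 5: TV = D_5×(1+g_2)/(r−g_2) = 24529.82464/0.078 = 314484.93123
P_0 = D_1/(1+r)^1 + D_2/(1+r)^2 + D_3/(1+r)^3 + D_4/(1+r)^4 + D_5/(1+r)^5 + TV/(1+r)^5
    = 8608.57143 + 9428.43537 + 10326.38160 + 11309.84651 + 12386.97475 + 167700.58129 = 219760.79096

£219760.79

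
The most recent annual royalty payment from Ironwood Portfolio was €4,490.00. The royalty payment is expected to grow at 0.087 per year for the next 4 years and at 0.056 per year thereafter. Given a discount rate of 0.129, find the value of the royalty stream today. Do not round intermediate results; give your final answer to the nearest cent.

D_1 = 4880.63000
D_2 = 5305.24481
D_3 = 5766.80111
D_4 = 6268.51280
Terminal value at year 4: TV = D_4×(1+g_2)/(r−g_2) = 6619.54952/0.073 = 90678.76058
P_0 = D_1/(1+r)^1 + D_2/(1+r)^2 + D_3/(1+r)^3 + D_4/(1+r)^4 + TV/(1+r)^4
    = 4322.96723 + 4162.14825 + 4007.31191 + 3858.23565 + 55812.28558 = 72162.94862

€72162.95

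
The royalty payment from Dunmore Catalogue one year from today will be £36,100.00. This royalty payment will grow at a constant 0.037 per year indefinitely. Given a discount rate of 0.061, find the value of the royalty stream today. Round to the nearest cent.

Growing perpetuity: P = D₁ / (r − g) = £36,100.0000 / (0.061 − 0.037) = £1,504,166.67

£1504166.67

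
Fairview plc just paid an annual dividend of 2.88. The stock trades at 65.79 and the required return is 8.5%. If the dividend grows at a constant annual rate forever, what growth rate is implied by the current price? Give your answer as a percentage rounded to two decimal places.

3.95%

P = D₀(1+g)/(r−g) ⇒ P(r−g) = D₀(1+g) ⇒ g(P+D₀) = P·r − D₀
g = (P·r − D₀)/(P + D₀) = (65.79×0.085 − 2.88) / (65.79 + 2.88) = 0.039495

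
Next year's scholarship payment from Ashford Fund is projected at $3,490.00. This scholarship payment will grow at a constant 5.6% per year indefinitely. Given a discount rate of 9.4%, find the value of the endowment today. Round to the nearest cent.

Growing perpetuity: P = D₁ / (r − g) = $3,490.0000 / (0.094 − 0.056) = $91,842.11

$91842.11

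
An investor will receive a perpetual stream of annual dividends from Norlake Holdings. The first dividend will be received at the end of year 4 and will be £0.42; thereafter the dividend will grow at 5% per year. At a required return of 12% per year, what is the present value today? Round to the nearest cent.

£4.27

Value at end of year 3: C₁ / (r − g) = £0.42 / (0.12 − 0.05) = £6.0000
Discount to today: PV = £6.0000 / (1 + 0.12)^3 = £6.0000 / 1.404928 = £4.27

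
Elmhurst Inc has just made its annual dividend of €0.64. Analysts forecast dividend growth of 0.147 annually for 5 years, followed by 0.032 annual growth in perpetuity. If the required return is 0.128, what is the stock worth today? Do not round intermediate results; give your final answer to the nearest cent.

D_1 = 0.73408
D_2 = 0.84199
D_3 = 0.96576
D_4 = 1.10773
D_5 = 1.27057
Terminal value at year 5: TV = D_5×(1+g_2)/(r−g_2) = 1.31122/0.096 = 13.65858
P_0 = D_1/(1+r)^1 + D_2/(1+r)^2 + D_3/(1+r)^3 + D_4/(1+r)^4 + D_5/(1+r)^5 + TV/(1+r)^5
    = 0.65078 + 0.66174 + 0.67289 + 0.68422 + 0.69575 + 7.47928 = 10.84466

€10.84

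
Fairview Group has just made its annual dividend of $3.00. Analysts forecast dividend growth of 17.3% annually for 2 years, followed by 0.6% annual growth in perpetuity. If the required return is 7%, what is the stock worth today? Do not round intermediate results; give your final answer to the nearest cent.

$63.57

D_1 = 3.51900
D_2 = 4.12779
Terminal value at year 2: TV = D_2×(1+g_2)/(r−g_2) = 4.15255/0.064 = 64.88365
P_0 = D_1/(1+r)^1 + D_2/(1+r)^2 + TV/(1+r)^2
    = 3.28879 + 3.60537 + 56.67189 = 63.56605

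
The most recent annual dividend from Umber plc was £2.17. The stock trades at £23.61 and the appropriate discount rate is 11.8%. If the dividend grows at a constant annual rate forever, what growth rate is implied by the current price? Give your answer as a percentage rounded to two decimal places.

2.39%

P = D₀(1+g)/(r−g) ⇒ P(r−g) = D₀(1+g) ⇒ g(P+D₀) = P·r − D₀
g = (P·r − D₀)/(P + D₀) = (£23.61×0.118 − £2.17) / (£23.61 + £2.17) = 0.023894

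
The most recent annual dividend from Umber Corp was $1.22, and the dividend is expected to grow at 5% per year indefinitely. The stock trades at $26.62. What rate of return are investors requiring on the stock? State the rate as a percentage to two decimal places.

9.81%

D₁ = $1.22 × 1.05 = $1.2810
P = D₁/(r − g) ⇒ r = D₁/P + g = $1.2810/$26.62 + 0.05 = 0.048122 + 0.05 = 0.098122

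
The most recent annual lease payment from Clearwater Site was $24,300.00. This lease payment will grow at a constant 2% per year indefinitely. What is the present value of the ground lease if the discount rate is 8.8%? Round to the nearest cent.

$364500.00

D₁ = D₀ × (1 + g) = $24,300.00 × 1.02 = $24,786.0000
Growing perpetuity: P = D₁ / (r − g) = $24,786.0000 / (0.088 − 0.02) = $364,500.00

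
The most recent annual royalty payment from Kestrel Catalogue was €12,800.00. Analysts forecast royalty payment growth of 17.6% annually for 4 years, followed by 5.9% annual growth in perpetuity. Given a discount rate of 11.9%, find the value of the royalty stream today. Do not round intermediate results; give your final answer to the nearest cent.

€333650.88

D_1 = 15052.80000
D_2 = 17702.09280
D_3 = 20817.66113
D_4 = 24481.56949
Terminal value at year 4: TV = D_4×(1+g_2)/(r−g_2) = 25925.98209/0.06 = 432099.70154
P_0 = D_1/(1+r)^1 + D_2/(1+r)^2 + D_3/(1+r)^3 + D_4/(1+r)^4 + TV/(1+r)^4
    = 13452.01072 + 14137.23379 + 14857.36098 + 15614.17025 + 275590.10497 = 333650.88071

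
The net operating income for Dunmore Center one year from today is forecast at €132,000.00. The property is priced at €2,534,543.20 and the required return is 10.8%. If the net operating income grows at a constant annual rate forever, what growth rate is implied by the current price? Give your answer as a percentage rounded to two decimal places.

5.59%

P = D₁/(r−g) ⇒ g = r − D₁/P = 0.108 − €132,000.00/€2,534,543.20 = 0.055920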